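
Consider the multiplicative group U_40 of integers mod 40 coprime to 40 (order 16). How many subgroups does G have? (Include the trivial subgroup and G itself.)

|G| = 16, so by Lagrange every subgroup order divides 16. Divisors: 1, 2, 4, 8, 16.
Subgroups by order — order 1: 1; order 2: 7; order 4: 11; order 8: 7; order 16: 1.
Total: 1 + 7 + 11 + 7 + 1 = 27.

27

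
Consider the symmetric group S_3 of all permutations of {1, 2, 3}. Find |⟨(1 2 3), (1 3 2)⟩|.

3

|⟨(1 2 3)⟩| = 3 and |⟨(1 3 2)⟩| = 3, so |H| is a multiple of lcm(3, 3) = 3 and divides |G| = 6.
Closing under the operation: H = {e, (1 2 3), (1 3 2)}, so |H| = 3.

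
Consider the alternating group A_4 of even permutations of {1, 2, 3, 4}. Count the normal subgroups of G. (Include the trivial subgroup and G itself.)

3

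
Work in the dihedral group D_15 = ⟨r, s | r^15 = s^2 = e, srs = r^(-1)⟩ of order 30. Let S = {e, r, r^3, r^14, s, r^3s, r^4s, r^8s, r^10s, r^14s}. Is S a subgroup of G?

No

r^3 ∈ S but its inverse r^12 ∉ S, so S is not a subgroup.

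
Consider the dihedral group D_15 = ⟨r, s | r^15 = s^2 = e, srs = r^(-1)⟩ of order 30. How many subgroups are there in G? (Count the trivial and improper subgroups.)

28

|G| = 30, so by Lagrange every subgroup order divides 30. Divisors: 1, 2, 3, 5, 6, 10, 15, 30.
Subgroups by order — order 1: 1; order 2: 15; order 3: 1; order 5: 1; order 6: 5; order 10: 3; order 15: 1; order 30: 1.
Total: 1 + 15 + 1 + 1 + 5 + 3 + 1 + 1 = 28.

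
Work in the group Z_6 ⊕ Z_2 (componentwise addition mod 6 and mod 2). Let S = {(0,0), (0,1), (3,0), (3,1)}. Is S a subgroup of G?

|S| = 4 divides |G| = 12, consistent with Lagrange.
S contains the identity, every element's inverse is in S, and S is closed under +: it is a subgroup.

Yes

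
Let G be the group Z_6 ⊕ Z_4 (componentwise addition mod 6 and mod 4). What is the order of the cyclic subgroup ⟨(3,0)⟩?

The order of (3,0) in Z_6 × Z_4 is lcm(ord(3) in Z_6, ord(0) in Z_4).
ord(3) = 2 and ord(0) = 1, so |⟨(3,0)⟩| = lcm(2, 1) = 2.

2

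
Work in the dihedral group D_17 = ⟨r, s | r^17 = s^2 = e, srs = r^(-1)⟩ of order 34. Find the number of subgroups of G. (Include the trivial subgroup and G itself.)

20

|G| = 34, so by Lagrange every subgroup order divides 34. Divisors: 1, 2, 17, 34.
Subgroups by order — order 1: 1; order 2: 17; order 17: 1; order 34: 1.
Total: 1 + 17 + 1 + 1 = 20.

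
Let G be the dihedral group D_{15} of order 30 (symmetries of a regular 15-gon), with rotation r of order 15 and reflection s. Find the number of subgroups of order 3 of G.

|G| = 30 and 3 | 30, so subgroups of order 3 are possible by Lagrange.
The subgroups of order 3 are: {e, r^5, r^10}.
So G has 1 subgroup of order 3.

1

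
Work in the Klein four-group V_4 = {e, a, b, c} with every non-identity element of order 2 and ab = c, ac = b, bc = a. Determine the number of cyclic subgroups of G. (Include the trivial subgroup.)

4

Group the elements of G by the cyclic subgroup they generate; each cyclic subgroup of order d accounts for φ(d) elements.
Cyclic subgroups by order — order 1: 1; order 2: 3.
Total: 4.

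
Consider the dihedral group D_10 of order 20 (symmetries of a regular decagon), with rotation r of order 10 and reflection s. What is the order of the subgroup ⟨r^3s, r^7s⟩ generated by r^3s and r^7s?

10

|⟨r^3s⟩| = 2 and |⟨r^7s⟩| = 2, so |H| is a multiple of lcm(2, 2) = 2 and divides |G| = 20.
Closing under the operation: H = {e, r^2, r^4, r^6, r^8, rs, r^3s, r^5s, r^7s, r^9s}, so |H| = 10.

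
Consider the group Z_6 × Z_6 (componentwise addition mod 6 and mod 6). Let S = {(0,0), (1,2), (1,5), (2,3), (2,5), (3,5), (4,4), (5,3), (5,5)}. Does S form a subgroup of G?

No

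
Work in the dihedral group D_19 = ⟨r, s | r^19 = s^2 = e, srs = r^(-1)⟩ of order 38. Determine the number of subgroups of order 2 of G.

|G| = 38 and 2 | 38, so subgroups of order 2 are possible by Lagrange.
The subgroups of order 2 are: {e, r^10s}; {e, r^11s}; {e, r^12s}; {e, r^13s}; … (19 in all).
So G has 19 subgroups of order 2.

19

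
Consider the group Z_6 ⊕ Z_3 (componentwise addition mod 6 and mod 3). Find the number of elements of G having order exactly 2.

An element (a,b) has order lcm(ord(a), ord(b)); count pairs with lcm equal to 2.
Enumerating gives 1 such elements.

1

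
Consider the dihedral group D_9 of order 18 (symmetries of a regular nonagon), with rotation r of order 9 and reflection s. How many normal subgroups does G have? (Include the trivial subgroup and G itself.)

4

G has 16 subgroups. Checking conjugation-invariance by order — order 1: 1/1 normal; order 2: 0/9 normal; order 3: 1/1 normal; order 6: 0/3 normal; order 9: 1/1 normal; order 18: 1/1 normal.
Total normal subgroups: 4.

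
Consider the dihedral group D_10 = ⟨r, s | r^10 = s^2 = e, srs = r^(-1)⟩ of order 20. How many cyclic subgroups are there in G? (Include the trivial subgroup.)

Group the elements of G by the cyclic subgroup they generate; each cyclic subgroup of order d accounts for φ(d) elements.
Cyclic subgroups by order — order 1: 1; order 2: 11; order 5: 1; order 10: 1.
Total: 14.

14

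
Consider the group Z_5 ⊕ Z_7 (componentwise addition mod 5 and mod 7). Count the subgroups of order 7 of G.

|G| = 35 and 7 | 35, so subgroups of order 7 are possible by Lagrange.
The subgroups of order 7 are: {(0,0), (0,1), (0,2), (0,3), (0,4), (0,5), (0,6)}.
So G has 1 subgroup of order 7.

1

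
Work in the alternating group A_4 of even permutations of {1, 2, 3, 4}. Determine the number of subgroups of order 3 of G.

|G| = 12 and 3 | 12, so subgroups of order 3 are possible by Lagrange.
The subgroups of order 3 are: {e, (1 2 3), (1 3 2)}; {e, (1 2 4), (1 4 2)}; {e, (1 3 4), (1 4 3)}; {e, (2 3 4), (2 4 3)}.
So G has 4 subgroups of order 3.

4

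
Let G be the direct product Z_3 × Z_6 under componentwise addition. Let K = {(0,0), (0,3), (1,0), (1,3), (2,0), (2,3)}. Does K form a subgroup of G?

Yes

|K| = 6 divides |G| = 18, consistent with Lagrange.
K contains the identity, every element's inverse is in K, and K is closed under +: it is a subgroup.
In fact K = ⟨(2,3)⟩.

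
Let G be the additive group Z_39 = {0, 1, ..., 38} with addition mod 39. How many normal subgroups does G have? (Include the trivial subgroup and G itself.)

G is abelian, so every subgroup is normal.
G has 4 subgroups in total, hence 4 normal subgroups.

4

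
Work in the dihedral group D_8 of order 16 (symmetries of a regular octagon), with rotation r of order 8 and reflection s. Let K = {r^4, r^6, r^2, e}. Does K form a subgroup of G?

Yes

|K| = 4 divides |G| = 16, consistent with Lagrange.
K contains the identity, every element's inverse is in K, and K is closed under ·: it is a subgroup.
In fact K = ⟨r^6⟩.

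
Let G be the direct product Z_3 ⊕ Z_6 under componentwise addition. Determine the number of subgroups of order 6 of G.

|G| = 18 and 6 | 18, so subgroups of order 6 are possible by Lagrange.
The subgroups of order 6 are: {(0,0), (0,1), (0,2), (0,3), (0,4), (0,5)}; {(0,0), (0,3), (1,0), (1,3), (2,0), (2,3)}; {(0,0), (0,3), (1,1), (1,4), (2,2), (2,5)}; {(0,0), (0,3), (1,2), (1,5), (2,1), (2,4)}.
So G has 4 subgroups of order 6.

4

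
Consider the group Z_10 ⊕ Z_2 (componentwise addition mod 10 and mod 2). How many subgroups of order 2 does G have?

|G| = 20 and 2 | 20, so subgroups of order 2 are possible by Lagrange.
The subgroups of order 2 are: {(0,0), (0,1)}; {(0,0), (5,0)}; {(0,0), (5,1)}.
So G has 3 subgroups of order 2.

3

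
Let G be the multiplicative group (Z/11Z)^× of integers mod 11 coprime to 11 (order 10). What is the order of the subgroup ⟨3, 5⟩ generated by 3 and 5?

|⟨3⟩| = 5 and |⟨5⟩| = 5, so |H| is a multiple of lcm(5, 5) = 5 and divides |G| = 10.
Closing under the operation: H = {1, 3, 4, 5, 9}, so |H| = 5.

5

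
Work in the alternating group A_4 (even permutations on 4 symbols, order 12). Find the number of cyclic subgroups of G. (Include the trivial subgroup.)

8

Each element a generates a cyclic subgroup ⟨a⟩; distinct elements may generate the same one (a cyclic group of order d has φ(d) generators).
Cyclic subgroups by order — order 1: 1; order 2: 3; order 3: 4.
Total: 8.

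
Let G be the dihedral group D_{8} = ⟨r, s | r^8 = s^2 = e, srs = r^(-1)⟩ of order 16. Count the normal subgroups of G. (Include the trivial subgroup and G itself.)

7

G has 19 subgroups. Checking conjugation-invariance by order — order 1: 1/1 normal; order 2: 1/9 normal; order 4: 1/5 normal; order 8: 3/3 normal; order 16: 1/1 normal.
Total normal subgroups: 7.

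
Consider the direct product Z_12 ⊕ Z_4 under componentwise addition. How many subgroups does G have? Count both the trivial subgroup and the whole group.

30

|G| = 48, so by Lagrange every subgroup order divides 48. Divisors: 1, 2, 3, 4, 6, 8, 12, 16, 24, 48.
Subgroups by order — order 1: 1; order 2: 3; order 3: 1; order 4: 7; order 6: 3; order 8: 3; order 12: 7; order 16: 1; order 24: 3; order 48: 1.
Total: 1 + 3 + 1 + 7 + 3 + 3 + 7 + 1 + 3 + 1 = 30.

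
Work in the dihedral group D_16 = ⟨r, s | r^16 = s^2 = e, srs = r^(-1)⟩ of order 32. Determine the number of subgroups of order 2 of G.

|G| = 32 and 2 | 32, so subgroups of order 2 are possible by Lagrange.
The subgroups of order 2 are: {e, r^10s}; {e, r^11s}; {e, r^12s}; {e, r^13s}; … (17 in all).
So G has 17 subgroups of order 2.

17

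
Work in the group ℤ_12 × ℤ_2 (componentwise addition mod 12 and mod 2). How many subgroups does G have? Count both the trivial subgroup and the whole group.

16

|G| = 24, so by Lagrange every subgroup order divides 24. Divisors: 1, 2, 3, 4, 6, 8, 12, 24.
Subgroups by order — order 1: 1; order 2: 3; order 3: 1; order 4: 3; order 6: 3; order 8: 1; order 12: 3; order 24: 1.
Total: 1 + 3 + 1 + 3 + 3 + 1 + 3 + 1 = 16.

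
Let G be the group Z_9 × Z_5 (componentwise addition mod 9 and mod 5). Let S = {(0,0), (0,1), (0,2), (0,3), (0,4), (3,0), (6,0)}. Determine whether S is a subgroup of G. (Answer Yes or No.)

No

|S| = 7 does not divide |G| = 45, so by Lagrange S is not a subgroup.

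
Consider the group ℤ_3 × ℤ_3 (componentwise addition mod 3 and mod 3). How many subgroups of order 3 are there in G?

4

|G| = 9 and 3 | 9, so subgroups of order 3 are possible by Lagrange.
The subgroups of order 3 are: {(0,0), (0,1), (0,2)}; {(0,0), (1,0), (2,0)}; {(0,0), (1,1), (2,2)}; {(0,0), (1,2), (2,1)}.
So G has 4 subgroups of order 3.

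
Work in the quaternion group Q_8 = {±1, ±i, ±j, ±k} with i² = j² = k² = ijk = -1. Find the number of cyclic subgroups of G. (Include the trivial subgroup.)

Group the elements of G by the cyclic subgroup they generate; each cyclic subgroup of order d accounts for φ(d) elements.
Cyclic subgroups by order — order 1: 1; order 2: 1; order 4: 3.
Total: 5.

5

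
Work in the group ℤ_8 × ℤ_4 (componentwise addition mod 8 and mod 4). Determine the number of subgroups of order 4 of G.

|G| = 32 and 4 | 32, so subgroups of order 4 are possible by Lagrange.
The subgroups of order 4 are: {(0,0), (0,1), (0,2), (0,3)}; {(0,0), (0,2), (4,0), (4,2)}; {(0,0), (0,2), (4,1), (4,3)}; {(0,0), (2,0), (4,0), (6,0)}; … (7 in all).
So G has 7 subgroups of order 4.

7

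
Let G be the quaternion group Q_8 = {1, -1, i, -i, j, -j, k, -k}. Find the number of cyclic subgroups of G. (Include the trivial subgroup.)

Group the elements of G by the cyclic subgroup they generate; each cyclic subgroup of order d accounts for φ(d) elements.
Cyclic subgroups by order — order 1: 1; order 2: 1; order 4: 3.
Total: 5.

5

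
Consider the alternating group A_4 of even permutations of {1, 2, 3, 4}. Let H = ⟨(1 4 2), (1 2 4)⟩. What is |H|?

|⟨(1 4 2)⟩| = 3 and |⟨(1 2 4)⟩| = 3, so |H| is a multiple of lcm(3, 3) = 3 and divides |G| = 12.
Closing under the operation: H = {e, (1 2 4), (1 4 2)}, so |H| = 3.

3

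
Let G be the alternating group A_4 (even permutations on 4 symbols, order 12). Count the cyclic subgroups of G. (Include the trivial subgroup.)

Group the elements of G by the cyclic subgroup they generate; each cyclic subgroup of order d accounts for φ(d) elements.
Cyclic subgroups by order — order 1: 1; order 2: 3; order 3: 4.
Total: 8.

8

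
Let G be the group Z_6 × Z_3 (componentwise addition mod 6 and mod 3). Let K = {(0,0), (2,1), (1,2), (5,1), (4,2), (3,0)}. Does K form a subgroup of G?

|K| = 6 divides |G| = 18, consistent with Lagrange.
K contains the identity, every element's inverse is in K, and K is closed under +: it is a subgroup.
In fact K = ⟨(1,2)⟩.

Yes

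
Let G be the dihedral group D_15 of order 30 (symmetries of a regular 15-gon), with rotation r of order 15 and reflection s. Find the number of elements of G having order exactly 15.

8

The elements of order 15 are: r, r^2, r^4, r^7, r^8, r^11, r^13, r^14.
That's 8.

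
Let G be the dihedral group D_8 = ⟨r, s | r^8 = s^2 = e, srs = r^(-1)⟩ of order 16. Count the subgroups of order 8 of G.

|G| = 16 and 8 | 16, so subgroups of order 8 are possible by Lagrange.
The subgroups of order 8 are: {e, r, r^2, r^3, r^4, r^5, r^6, r^7}; {e, r^2, r^4, r^6, s, r^2s, r^4s, r^6s}; {e, r^2, r^4, r^6, rs, r^3s, r^5s, r^7s}.
So G has 3 subgroups of order 8.

3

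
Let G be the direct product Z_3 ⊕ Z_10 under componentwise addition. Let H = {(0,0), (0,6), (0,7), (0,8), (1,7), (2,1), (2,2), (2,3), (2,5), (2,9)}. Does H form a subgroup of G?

(0,7) ∈ H but its inverse (0,3) ∉ H, so H is not a subgroup.

No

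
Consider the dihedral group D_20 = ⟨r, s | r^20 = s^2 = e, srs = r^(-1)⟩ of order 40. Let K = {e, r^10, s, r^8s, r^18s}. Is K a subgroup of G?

Closure fails: s · r^10 = r^10s ∉ K. So K is not a subgroup.

No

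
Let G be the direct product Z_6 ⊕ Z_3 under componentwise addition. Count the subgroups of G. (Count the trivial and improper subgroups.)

12

|G| = 18, so by Lagrange every subgroup order divides 18. Divisors: 1, 2, 3, 6, 9, 18.
Subgroups by order — order 1: 1; order 2: 1; order 3: 4; order 6: 4; order 9: 1; order 18: 1.
Total: 1 + 1 + 4 + 4 + 1 + 1 = 12.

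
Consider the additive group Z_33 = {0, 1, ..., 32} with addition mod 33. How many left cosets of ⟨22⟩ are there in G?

|⟨22⟩| = 3 and |G| = 33.
By Lagrange, [G : H] = |G|/|H| = 33/3 = 11.

11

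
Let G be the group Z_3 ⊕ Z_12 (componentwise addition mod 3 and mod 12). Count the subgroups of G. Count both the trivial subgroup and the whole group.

18

|G| = 36, so by Lagrange every subgroup order divides 36. Divisors: 1, 2, 3, 4, 6, 9, 12, 18, 36.
Subgroups by order — order 1: 1; order 2: 1; order 3: 4; order 4: 1; order 6: 4; order 9: 1; order 12: 4; order 18: 1; order 36: 1.
Total: 1 + 1 + 4 + 1 + 4 + 1 + 4 + 1 + 1 = 18.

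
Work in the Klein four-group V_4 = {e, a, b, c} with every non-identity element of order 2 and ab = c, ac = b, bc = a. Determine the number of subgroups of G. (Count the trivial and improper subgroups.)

5

|G| = 4, so by Lagrange every subgroup order divides 4. Divisors: 1, 2, 4.
Subgroups by order — order 1: 1; order 2: 3; order 4: 1.
Total: 1 + 3 + 1 = 5.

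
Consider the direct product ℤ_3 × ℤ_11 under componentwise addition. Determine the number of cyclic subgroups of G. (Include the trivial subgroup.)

A cyclic subgroup of order d is generated by each of its φ(d) elements of order d, so the cyclic subgroups of order d number (#elements of order d)/φ(d).
Cyclic subgroups by order — order 1: 1; order 3: 1; order 11: 1; order 33: 1.
Total: 4.

4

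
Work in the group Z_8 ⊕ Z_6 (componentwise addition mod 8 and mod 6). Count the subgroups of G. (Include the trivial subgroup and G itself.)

|G| = 48, so by Lagrange every subgroup order divides 48. Divisors: 1, 2, 3, 4, 6, 8, 12, 16, 24, 48.
Subgroups by order — order 1: 1; order 2: 3; order 3: 1; order 4: 3; order 6: 3; order 8: 3; order 12: 3; order 16: 1; order 24: 3; order 48: 1.
Total: 1 + 3 + 1 + 3 + 3 + 3 + 3 + 1 + 3 + 1 = 22.

22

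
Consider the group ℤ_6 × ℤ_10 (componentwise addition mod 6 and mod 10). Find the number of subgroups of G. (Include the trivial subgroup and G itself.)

20

|G| = 60, so by Lagrange every subgroup order divides 60. Divisors: 1, 2, 3, 4, 5, 6, 10, 12, 15, 20, 30, 60.
Subgroups by order — order 1: 1; order 2: 3; order 3: 1; order 4: 1; order 5: 1; order 6: 3; order 10: 3; order 12: 1; order 15: 1; order 20: 1; order 30: 3; order 60: 1.
Total: 1 + 3 + 1 + 1 + 1 + 3 + 3 + 1 + 1 + 1 + 3 + 1 = 20.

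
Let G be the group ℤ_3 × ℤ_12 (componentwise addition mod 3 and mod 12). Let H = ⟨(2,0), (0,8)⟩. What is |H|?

9

|⟨(2,0)⟩| = 3 and |⟨(0,8)⟩| = 3, so |H| is a multiple of lcm(3, 3) = 3 and divides |G| = 36.
Closing under the operation: H = {(0,0), (0,4), (0,8), (1,0), (1,4), (1,8), (2,0), (2,4), (2,8)}, so |H| = 9.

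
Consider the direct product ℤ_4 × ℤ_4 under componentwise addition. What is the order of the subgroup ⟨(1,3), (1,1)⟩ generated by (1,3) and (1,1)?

|⟨(1,3)⟩| = 4 and |⟨(1,1)⟩| = 4, so |H| is a multiple of lcm(4, 4) = 4 and divides |G| = 16.
Closing under the operation: H = {(0,0), (0,2), (1,1), (1,3), (2,0), (2,2), (3,1), (3,3)}, so |H| = 8.

8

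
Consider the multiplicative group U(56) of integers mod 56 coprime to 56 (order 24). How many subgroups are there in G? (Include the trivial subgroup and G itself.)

|G| = 24, so by Lagrange every subgroup order divides 24. Divisors: 1, 2, 3, 4, 6, 8, 12, 24.
Subgroups by order — order 1: 1; order 2: 7; order 3: 1; order 4: 7; order 6: 7; order 8: 1; order 12: 7; order 24: 1.
Total: 1 + 7 + 1 + 7 + 7 + 1 + 7 + 1 = 32.

32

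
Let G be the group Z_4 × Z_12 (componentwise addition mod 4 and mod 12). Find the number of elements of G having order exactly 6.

An element (a,b) has order lcm(ord(a), ord(b)); count pairs with lcm equal to 6.
Enumerating gives 6 such elements.

6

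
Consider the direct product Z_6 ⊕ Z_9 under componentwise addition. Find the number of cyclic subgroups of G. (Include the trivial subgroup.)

16

A cyclic subgroup of order d is generated by each of its φ(d) elements of order d, so the cyclic subgroups of order d number (#elements of order d)/φ(d).
Cyclic subgroups by order — order 1: 1; order 2: 1; order 3: 4; order 6: 4; order 9: 3; order 18: 3.
Total: 16.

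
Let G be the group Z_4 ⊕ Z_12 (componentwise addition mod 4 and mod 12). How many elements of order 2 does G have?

3

An element (a,b) has order lcm(ord(a), ord(b)); count pairs with lcm equal to 2.
Enumerating gives 3 such elements.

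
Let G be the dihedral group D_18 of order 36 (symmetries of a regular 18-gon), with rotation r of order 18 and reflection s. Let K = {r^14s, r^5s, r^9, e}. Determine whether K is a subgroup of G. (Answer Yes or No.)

Yes

|K| = 4 divides |G| = 36, consistent with Lagrange.
K contains the identity, every element's inverse is in K, and K is closed under ·: it is a subgroup.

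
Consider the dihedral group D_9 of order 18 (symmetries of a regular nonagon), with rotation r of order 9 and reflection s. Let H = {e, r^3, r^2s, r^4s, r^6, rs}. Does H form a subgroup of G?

No

Closure fails: r^6 · r^2s = r^8s ∉ H. So H is not a subgroup.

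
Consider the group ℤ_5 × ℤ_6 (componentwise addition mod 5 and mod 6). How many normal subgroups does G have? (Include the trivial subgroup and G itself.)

G is abelian, so every subgroup is normal.
G has 8 subgroups in total, hence 8 normal subgroups.

8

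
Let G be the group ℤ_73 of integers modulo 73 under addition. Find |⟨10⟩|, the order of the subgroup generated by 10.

In ℤ_73, the order of an element a is n/gcd(a, n).
gcd(10, 73) = 1, so |⟨10⟩| = 73/1 = 73.

73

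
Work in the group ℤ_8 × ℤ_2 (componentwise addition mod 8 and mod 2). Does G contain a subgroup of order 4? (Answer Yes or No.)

Yes

4 | 16. A subgroup of order 4 is {(0,0), (0,1), (4,0), (4,1)}.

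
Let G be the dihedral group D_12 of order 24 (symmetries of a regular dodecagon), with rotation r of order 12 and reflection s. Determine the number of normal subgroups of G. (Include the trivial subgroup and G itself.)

9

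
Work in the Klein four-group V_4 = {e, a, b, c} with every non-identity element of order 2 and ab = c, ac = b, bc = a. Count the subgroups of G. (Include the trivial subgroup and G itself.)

|G| = 4, so by Lagrange every subgroup order divides 4. Divisors: 1, 2, 4.
Subgroups by order — order 1: 1; order 2: 3; order 4: 1.
Total: 1 + 3 + 1 = 5.

5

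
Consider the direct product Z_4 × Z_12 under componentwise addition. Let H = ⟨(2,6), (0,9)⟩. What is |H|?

8

|⟨(2,6)⟩| = 2 and |⟨(0,9)⟩| = 4, so |H| is a multiple of lcm(2, 4) = 4 and divides |G| = 48.
Closing under the operation: H = {(0,0), (0,3), (0,6), (0,9), (2,0), (2,3), (2,6), (2,9)}, so |H| = 8.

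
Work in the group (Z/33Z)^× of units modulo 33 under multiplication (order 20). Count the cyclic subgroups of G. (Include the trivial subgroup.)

8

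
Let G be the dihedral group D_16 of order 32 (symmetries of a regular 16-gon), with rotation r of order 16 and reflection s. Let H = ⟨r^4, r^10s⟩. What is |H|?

8

|⟨r^4⟩| = 4 and |⟨r^10s⟩| = 2, so |H| is a multiple of lcm(4, 2) = 4 and divides |G| = 32.
Closing under the operation: H = {e, r^4, r^8, r^12, r^2s, r^6s, r^10s, r^14s}, so |H| = 8.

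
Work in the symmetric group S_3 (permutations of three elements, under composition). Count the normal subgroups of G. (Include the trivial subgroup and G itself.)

3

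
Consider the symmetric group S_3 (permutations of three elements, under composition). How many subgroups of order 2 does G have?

3

|G| = 6 and 2 | 6, so subgroups of order 2 are possible by Lagrange.
The subgroups of order 2 are: {e, (1 2)}; {e, (1 3)}; {e, (2 3)}.
So G has 3 subgroups of order 2.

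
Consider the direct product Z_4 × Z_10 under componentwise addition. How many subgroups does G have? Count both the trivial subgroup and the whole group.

16

|G| = 40, so by Lagrange every subgroup order divides 40. Divisors: 1, 2, 4, 5, 8, 10, 20, 40.
Subgroups by order — order 1: 1; order 2: 3; order 4: 3; order 5: 1; order 8: 1; order 10: 3; order 20: 3; order 40: 1.
Total: 1 + 3 + 3 + 1 + 1 + 3 + 3 + 1 = 16.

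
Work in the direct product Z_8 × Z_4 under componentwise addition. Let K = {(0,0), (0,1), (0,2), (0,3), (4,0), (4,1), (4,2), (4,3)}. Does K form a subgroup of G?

Yes

|K| = 8 divides |G| = 32, consistent with Lagrange.
K contains the identity, every element's inverse is in K, and K is closed under +: it is a subgroup.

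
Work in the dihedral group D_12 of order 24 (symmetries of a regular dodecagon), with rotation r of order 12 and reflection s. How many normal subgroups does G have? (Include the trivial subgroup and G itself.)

9

G has 34 subgroups. Checking conjugation-invariance by order — order 1: 1/1 normal; order 2: 1/13 normal; order 3: 1/1 normal; order 4: 1/7 normal; order 6: 1/5 normal; order 8: 0/3 normal; order 12: 3/3 normal; order 24: 1/1 normal.
Total normal subgroups: 9.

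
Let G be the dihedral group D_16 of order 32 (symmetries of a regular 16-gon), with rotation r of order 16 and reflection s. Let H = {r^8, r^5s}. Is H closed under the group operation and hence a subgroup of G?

No

The identity e ∉ H, so H is not a subgroup.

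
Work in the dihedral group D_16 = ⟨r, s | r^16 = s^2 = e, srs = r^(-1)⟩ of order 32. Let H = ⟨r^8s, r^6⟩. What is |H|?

|⟨r^8s⟩| = 2 and |⟨r^6⟩| = 8, so |H| is a multiple of lcm(2, 8) = 8 and divides |G| = 32.
Closing under the operation: H = {e, r^2, r^4, r^6, r^8, r^10, r^12, r^14, s, r^2s, r^4s, r^6s, r^8s, r^10s, r^12s, r^14s}, so |H| = 16.

16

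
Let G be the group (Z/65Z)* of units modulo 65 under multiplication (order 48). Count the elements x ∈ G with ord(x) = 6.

The elements of order 6 are: 4, 9, 29, 36, 49, 56.
That's 6.

6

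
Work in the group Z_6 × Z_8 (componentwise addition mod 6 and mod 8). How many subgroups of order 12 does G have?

|G| = 48 and 12 | 48, so subgroups of order 12 are possible by Lagrange.
The subgroups of order 12 are: {(0,0), (0,2), (0,4), (0,6), (2,0), (2,2), (2,4), (2,6), (4,0), (4,2), (4,4), (4,6)}; {(0,0), (0,4), (1,0), (1,4), (2,0), (2,4), (3,0), (3,4), (4,0), (4,4), (5,0), (5,4)}; {(0,0), (0,4), (1,2), (1,6), (2,0), (2,4), (3,2), (3,6), (4,0), (4,4), (5,2), (5,6)}.
So G has 3 subgroups of order 12.

3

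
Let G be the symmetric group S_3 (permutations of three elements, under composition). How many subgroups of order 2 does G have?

3

|G| = 6 and 2 | 6, so subgroups of order 2 are possible by Lagrange.
The subgroups of order 2 are: {e, (1 2)}; {e, (1 3)}; {e, (2 3)}.
So G has 3 subgroups of order 2.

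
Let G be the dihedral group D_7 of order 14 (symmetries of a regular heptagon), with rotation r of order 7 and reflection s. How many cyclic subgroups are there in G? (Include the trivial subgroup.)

Group the elements of G by the cyclic subgroup they generate; each cyclic subgroup of order d accounts for φ(d) elements.
Cyclic subgroups by order — order 1: 1; order 2: 7; order 7: 1.
Total: 9.

9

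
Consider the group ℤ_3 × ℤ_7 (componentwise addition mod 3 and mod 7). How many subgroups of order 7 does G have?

|G| = 21 and 7 | 21, so subgroups of order 7 are possible by Lagrange.
The subgroups of order 7 are: {(0,0), (0,1), (0,2), (0,3), (0,4), (0,5), (0,6)}.
So G has 1 subgroup of order 7.

1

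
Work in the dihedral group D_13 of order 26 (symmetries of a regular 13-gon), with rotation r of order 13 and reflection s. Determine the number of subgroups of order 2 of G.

|G| = 26 and 2 | 26, so subgroups of order 2 are possible by Lagrange.
The subgroups of order 2 are: {e, r^10s}; {e, r^11s}; {e, r^12s}; {e, r^2s}; … (13 in all).
So G has 13 subgroups of order 2.

13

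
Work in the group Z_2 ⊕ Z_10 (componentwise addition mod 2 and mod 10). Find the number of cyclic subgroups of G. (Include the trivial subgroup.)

8

A cyclic subgroup of order d is generated by each of its φ(d) elements of order d, so the cyclic subgroups of order d number (#elements of order d)/φ(d).
Cyclic subgroups by order — order 1: 1; order 2: 3; order 5: 1; order 10: 3.
Total: 8.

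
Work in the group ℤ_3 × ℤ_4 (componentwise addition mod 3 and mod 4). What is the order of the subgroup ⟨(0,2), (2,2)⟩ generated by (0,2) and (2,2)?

6

|⟨(0,2)⟩| = 2 and |⟨(2,2)⟩| = 6, so |H| is a multiple of lcm(2, 6) = 6 and divides |G| = 12.
Closing under the operation: H = {(0,0), (0,2), (1,0), (1,2), (2,0), (2,2)}, so |H| = 6.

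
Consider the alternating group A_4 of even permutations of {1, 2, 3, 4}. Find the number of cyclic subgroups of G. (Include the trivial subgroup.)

Each element a generates a cyclic subgroup ⟨a⟩; distinct elements may generate the same one (a cyclic group of order d has φ(d) generators).
Cyclic subgroups by order — order 1: 1; order 2: 3; order 3: 4.
Total: 8.

8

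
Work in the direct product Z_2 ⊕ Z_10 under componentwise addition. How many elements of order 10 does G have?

12

An element (a,b) has order lcm(ord(a), ord(b)); count pairs with lcm equal to 10.
Enumerating gives 12 such elements.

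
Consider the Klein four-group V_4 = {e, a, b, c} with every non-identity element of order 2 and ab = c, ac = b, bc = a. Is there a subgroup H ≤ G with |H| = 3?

No

3 does not divide |G| = 4, so by Lagrange no subgroup of order 3 exists.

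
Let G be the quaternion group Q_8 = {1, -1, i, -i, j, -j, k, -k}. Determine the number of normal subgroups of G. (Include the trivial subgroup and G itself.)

6

G has 6 subgroups. Checking conjugation-invariance by order — order 1: 1/1 normal; order 2: 1/1 normal; order 4: 3/3 normal; order 8: 1/1 normal.
Total normal subgroups: 6.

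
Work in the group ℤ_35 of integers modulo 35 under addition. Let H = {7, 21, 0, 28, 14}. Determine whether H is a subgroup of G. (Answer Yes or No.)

Yes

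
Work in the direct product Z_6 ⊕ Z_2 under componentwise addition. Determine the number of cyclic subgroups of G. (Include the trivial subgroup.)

Group the elements of G by the cyclic subgroup they generate; each cyclic subgroup of order d accounts for φ(d) elements.
Cyclic subgroups by order — order 1: 1; order 2: 3; order 3: 1; order 6: 3.
Total: 8.

8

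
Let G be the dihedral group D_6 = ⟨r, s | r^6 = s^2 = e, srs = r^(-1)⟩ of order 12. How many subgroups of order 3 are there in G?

|G| = 12 and 3 | 12, so subgroups of order 3 are possible by Lagrange.
The subgroups of order 3 are: {e, r^2, r^4}.
So G has 1 subgroup of order 3.

1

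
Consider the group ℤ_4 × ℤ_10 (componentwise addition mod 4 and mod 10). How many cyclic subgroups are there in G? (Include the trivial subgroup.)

Group the elements of G by the cyclic subgroup they generate; each cyclic subgroup of order d accounts for φ(d) elements.
Cyclic subgroups by order — order 1: 1; order 2: 3; order 4: 2; order 5: 1; order 10: 3; order 20: 2.
Total: 12.

12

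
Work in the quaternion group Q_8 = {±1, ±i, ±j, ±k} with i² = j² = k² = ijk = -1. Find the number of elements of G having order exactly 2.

The elements of order 2 are: -1.
That's 1.

1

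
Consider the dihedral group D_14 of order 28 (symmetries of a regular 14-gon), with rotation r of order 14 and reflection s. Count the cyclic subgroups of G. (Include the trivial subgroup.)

A cyclic subgroup of order d is generated by each of its φ(d) elements of order d, so the cyclic subgroups of order d number (#elements of order d)/φ(d).
Cyclic subgroups by order — order 1: 1; order 2: 15; order 7: 1; order 14: 1.
Total: 18.

18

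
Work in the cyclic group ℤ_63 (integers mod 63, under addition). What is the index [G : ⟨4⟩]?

1

|⟨4⟩| = 63 and |G| = 63.
By Lagrange, [G : H] = |G|/|H| = 63/63 = 1.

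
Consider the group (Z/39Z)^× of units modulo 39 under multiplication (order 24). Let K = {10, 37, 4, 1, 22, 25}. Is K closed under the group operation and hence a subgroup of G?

37 ∈ K but its inverse 19 ∉ K, so K is not a subgroup.

No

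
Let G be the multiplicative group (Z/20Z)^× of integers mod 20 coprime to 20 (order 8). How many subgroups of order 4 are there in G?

|G| = 8 and 4 | 8, so subgroups of order 4 are possible by Lagrange.
The subgroups of order 4 are: {1, 9, 11, 19}; {1, 9, 13, 17}; {1, 3, 7, 9}.
So G has 3 subgroups of order 4.

3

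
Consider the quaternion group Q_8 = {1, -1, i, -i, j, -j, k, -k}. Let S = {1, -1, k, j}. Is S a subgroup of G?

No

k ∈ S but its inverse -k ∉ S, so S is not a subgroup.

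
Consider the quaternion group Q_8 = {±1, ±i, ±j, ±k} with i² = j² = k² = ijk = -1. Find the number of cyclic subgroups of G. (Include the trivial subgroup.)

Group the elements of G by the cyclic subgroup they generate; each cyclic subgroup of order d accounts for φ(d) elements.
Cyclic subgroups by order — order 1: 1; order 2: 1; order 4: 3.
Total: 5.

5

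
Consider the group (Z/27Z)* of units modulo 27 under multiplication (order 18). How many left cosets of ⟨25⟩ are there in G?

2

|⟨25⟩| = 9 and |G| = 18.
By Lagrange, [G : H] = |G|/|H| = 18/9 = 2.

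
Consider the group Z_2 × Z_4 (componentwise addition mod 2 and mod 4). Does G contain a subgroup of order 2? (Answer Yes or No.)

2 | 8. A subgroup of order 2 is {(0,0), (0,2)}.

Yes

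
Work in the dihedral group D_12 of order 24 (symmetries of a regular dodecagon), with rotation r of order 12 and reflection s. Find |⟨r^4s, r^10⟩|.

12

|⟨r^4s⟩| = 2 and |⟨r^10⟩| = 6, so |H| is a multiple of lcm(2, 6) = 6 and divides |G| = 24.
Closing under the operation: H = {e, r^2, r^4, r^6, r^8, r^10, s, r^2s, r^4s, r^6s, r^8s, r^10s}, so |H| = 12.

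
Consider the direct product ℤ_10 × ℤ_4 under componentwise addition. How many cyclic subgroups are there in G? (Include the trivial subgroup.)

12

A cyclic subgroup of order d is generated by each of its φ(d) elements of order d, so the cyclic subgroups of order d number (#elements of order d)/φ(d).
Cyclic subgroups by order — order 1: 1; order 2: 3; order 4: 2; order 5: 1; order 10: 3; order 20: 2.
Total: 12.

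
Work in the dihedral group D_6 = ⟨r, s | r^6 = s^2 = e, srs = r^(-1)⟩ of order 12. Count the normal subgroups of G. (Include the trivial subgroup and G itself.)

G has 16 subgroups. Checking conjugation-invariance by order — order 1: 1/1 normal; order 2: 1/7 normal; order 3: 1/1 normal; order 4: 0/3 normal; order 6: 3/3 normal; order 12: 1/1 normal.
Total normal subgroups: 7.

7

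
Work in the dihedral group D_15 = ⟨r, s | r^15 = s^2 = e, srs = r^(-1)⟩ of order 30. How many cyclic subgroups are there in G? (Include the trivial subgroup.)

Group the elements of G by the cyclic subgroup they generate; each cyclic subgroup of order d accounts for φ(d) elements.
Cyclic subgroups by order — order 1: 1; order 2: 15; order 3: 1; order 5: 1; order 15: 1.
Total: 19.

19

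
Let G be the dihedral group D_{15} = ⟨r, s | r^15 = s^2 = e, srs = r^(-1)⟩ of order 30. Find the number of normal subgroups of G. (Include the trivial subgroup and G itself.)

5

G has 28 subgroups. Checking conjugation-invariance by order — order 1: 1/1 normal; order 2: 0/15 normal; order 3: 1/1 normal; order 5: 1/1 normal; order 6: 0/5 normal; order 10: 0/3 normal; order 15: 1/1 normal; order 30: 1/1 normal.
Total normal subgroups: 5.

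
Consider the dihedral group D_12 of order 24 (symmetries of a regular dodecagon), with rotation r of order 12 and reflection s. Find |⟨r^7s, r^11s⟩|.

|⟨r^7s⟩| = 2 and |⟨r^11s⟩| = 2, so |H| is a multiple of lcm(2, 2) = 2 and divides |G| = 24.
Closing under the operation: H = {e, r^4, r^8, r^3s, r^7s, r^11s}, so |H| = 6.

6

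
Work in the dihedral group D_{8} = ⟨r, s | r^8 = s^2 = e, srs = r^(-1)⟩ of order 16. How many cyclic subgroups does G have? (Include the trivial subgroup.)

12

Group the elements of G by the cyclic subgroup they generate; each cyclic subgroup of order d accounts for φ(d) elements.
Cyclic subgroups by order — order 1: 1; order 2: 9; order 4: 1; order 8: 1.
Total: 12.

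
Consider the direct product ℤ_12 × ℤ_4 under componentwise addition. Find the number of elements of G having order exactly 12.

An element (a,b) has order lcm(ord(a), ord(b)); count pairs with lcm equal to 12.
Enumerating gives 24 such elements.

24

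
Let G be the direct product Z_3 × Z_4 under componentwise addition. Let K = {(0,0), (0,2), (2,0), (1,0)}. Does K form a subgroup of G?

Closure fails: (0,2) + (1,0) = (1,2) ∉ K. So K is not a subgroup.

No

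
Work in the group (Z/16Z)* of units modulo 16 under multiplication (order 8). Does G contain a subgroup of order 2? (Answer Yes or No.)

Yes

2 | 8. A subgroup of order 2 is {1, 15}.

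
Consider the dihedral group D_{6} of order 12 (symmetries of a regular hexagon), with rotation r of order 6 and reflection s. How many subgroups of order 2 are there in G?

|G| = 12 and 2 | 12, so subgroups of order 2 are possible by Lagrange.
The subgroups of order 2 are: {e, r^2s}; {e, r^3}; {e, r^3s}; {e, r^4s}; … (7 in all).
So G has 7 subgroups of order 2.

7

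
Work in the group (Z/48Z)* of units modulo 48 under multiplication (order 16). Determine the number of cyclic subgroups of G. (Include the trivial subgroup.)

Each element a generates a cyclic subgroup ⟨a⟩; distinct elements may generate the same one (a cyclic group of order d has φ(d) generators).
Cyclic subgroups by order — order 1: 1; order 2: 7; order 4: 4.
Total: 12.

12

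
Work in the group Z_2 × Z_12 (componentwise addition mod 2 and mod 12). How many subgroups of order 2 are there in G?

3

|G| = 24 and 2 | 24, so subgroups of order 2 are possible by Lagrange.
The subgroups of order 2 are: {(0,0), (0,6)}; {(0,0), (1,0)}; {(0,0), (1,6)}.
So G has 3 subgroups of order 2.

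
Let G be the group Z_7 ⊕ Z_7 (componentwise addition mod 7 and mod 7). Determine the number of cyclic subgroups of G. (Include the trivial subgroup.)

9

Each element a generates a cyclic subgroup ⟨a⟩; distinct elements may generate the same one (a cyclic group of order d has φ(d) generators).
Cyclic subgroups by order — order 1: 1; order 7: 8.
Total: 9.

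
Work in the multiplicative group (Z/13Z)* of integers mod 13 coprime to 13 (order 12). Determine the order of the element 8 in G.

Compute successive powers of 8 mod 13: 8, 12, 5, 1; 8^4 ≡ 1 (mod 13).
So |⟨8⟩| = 4.

4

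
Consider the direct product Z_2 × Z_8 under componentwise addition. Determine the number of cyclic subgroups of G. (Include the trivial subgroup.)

Each element a generates a cyclic subgroup ⟨a⟩; distinct elements may generate the same one (a cyclic group of order d has φ(d) generators).
Cyclic subgroups by order — order 1: 1; order 2: 3; order 4: 2; order 8: 2.
Total: 8.

8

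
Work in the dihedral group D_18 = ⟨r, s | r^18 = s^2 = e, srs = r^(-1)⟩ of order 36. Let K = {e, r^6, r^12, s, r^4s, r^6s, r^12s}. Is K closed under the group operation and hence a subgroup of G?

|K| = 7 does not divide |G| = 36, so by Lagrange K is not a subgroup.

No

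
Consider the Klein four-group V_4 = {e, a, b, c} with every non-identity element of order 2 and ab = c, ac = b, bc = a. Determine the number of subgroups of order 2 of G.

|G| = 4 and 2 | 4, so subgroups of order 2 are possible by Lagrange.
The subgroups of order 2 are: {e, a}; {e, b}; {e, c}.
So G has 3 subgroups of order 2.

3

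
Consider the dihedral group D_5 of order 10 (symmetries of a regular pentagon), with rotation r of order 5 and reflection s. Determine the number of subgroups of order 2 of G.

|G| = 10 and 2 | 10, so subgroups of order 2 are possible by Lagrange.
The subgroups of order 2 are: {e, r^2s}; {e, r^3s}; {e, r^4s}; {e, rs}; … (5 in all).
So G has 5 subgroups of order 2.

5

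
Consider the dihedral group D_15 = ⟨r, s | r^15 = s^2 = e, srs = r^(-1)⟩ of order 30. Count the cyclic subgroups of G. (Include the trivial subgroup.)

19

A cyclic subgroup of order d is generated by each of its φ(d) elements of order d, so the cyclic subgroups of order d number (#elements of order d)/φ(d).
Cyclic subgroups by order — order 1: 1; order 2: 15; order 3: 1; order 5: 1; order 15: 1.
Total: 19.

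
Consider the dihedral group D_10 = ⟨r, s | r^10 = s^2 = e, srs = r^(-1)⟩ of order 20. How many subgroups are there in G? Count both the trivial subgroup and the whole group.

|G| = 20, so by Lagrange every subgroup order divides 20. Divisors: 1, 2, 4, 5, 10, 20.
Subgroups by order — order 1: 1; order 2: 11; order 4: 5; order 5: 1; order 10: 3; order 20: 1.
Total: 1 + 11 + 5 + 1 + 3 + 1 = 22.

22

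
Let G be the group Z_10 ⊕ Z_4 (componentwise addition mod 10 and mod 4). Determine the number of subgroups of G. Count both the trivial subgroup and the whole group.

|G| = 40, so by Lagrange every subgroup order divides 40. Divisors: 1, 2, 4, 5, 8, 10, 20, 40.
Subgroups by order — order 1: 1; order 2: 3; order 4: 3; order 5: 1; order 8: 1; order 10: 3; order 20: 3; order 40: 1.
Total: 1 + 3 + 3 + 1 + 1 + 3 + 3 + 1 = 16.

16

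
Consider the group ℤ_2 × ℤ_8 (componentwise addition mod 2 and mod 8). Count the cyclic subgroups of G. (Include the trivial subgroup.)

8

A cyclic subgroup of order d is generated by each of its φ(d) elements of order d, so the cyclic subgroups of order d number (#elements of order d)/φ(d).
Cyclic subgroups by order — order 1: 1; order 2: 3; order 4: 2; order 8: 2.
Total: 8.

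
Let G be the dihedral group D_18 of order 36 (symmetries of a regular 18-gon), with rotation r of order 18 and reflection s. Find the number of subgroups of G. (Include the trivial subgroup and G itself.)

45

|G| = 36, so by Lagrange every subgroup order divides 36. Divisors: 1, 2, 3, 4, 6, 9, 12, 18, 36.
Subgroups by order — order 1: 1; order 2: 19; order 3: 1; order 4: 9; order 6: 7; order 9: 1; order 12: 3; order 18: 3; order 36: 1.
Total: 1 + 19 + 1 + 9 + 7 + 1 + 3 + 3 + 1 = 45.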